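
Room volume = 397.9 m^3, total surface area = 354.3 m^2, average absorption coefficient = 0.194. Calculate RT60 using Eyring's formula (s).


Given values:
  V = 397.9 m^3, S = 354.3 m^2, alpha = 0.194
Formula: RT60 = 0.161 * V / (-S * ln(1 - alpha))
Compute ln(1 - 0.194) = ln(0.806) = -0.215672
Denominator: -354.3 * -0.215672 = 76.4126
Numerator: 0.161 * 397.9 = 64.0619
RT60 = 64.0619 / 76.4126 = 0.838

0.838 s


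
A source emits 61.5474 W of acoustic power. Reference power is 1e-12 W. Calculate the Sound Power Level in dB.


Given values:
  W = 61.5474 W
  W_ref = 1e-12 W
Formula: SWL = 10 * log10(W / W_ref)
Compute ratio: W / W_ref = 61547400000000
Compute log10: log10(61547400000000) = 13.78921
Multiply: SWL = 10 * 13.78921 = 137.89

137.89 dB


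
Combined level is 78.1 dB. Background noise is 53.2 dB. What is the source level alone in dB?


Given values:
  L_total = 78.1 dB, L_bg = 53.2 dB
Formula: L_source = 10 * log10(10^(L_total/10) - 10^(L_bg/10))
Convert to linear:
  10^(78.1/10) = 64565422.9035
  10^(53.2/10) = 208929.6131
Difference: 64565422.9035 - 208929.6131 = 64356493.2904
L_source = 10 * log10(64356493.2904) = 78.09

78.09 dB


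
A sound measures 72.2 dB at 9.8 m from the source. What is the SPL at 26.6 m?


Given values:
  SPL1 = 72.2 dB, r1 = 9.8 m, r2 = 26.6 m
Formula: SPL2 = SPL1 - 20 * log10(r2 / r1)
Compute ratio: r2 / r1 = 26.6 / 9.8 = 2.7143
Compute log10: log10(2.7143) = 0.433658
Compute drop: 20 * 0.433658 = 8.6732
SPL2 = 72.2 - 8.6732 = 63.53

63.53 dB


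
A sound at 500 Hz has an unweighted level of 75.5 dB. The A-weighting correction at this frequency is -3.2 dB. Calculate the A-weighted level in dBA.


Given values:
  SPL = 75.5 dB
  A-weighting at 500 Hz = -3.2 dB
Formula: L_A = SPL + A_weight
L_A = 75.5 + (-3.2)
L_A = 72.3

72.3 dBA


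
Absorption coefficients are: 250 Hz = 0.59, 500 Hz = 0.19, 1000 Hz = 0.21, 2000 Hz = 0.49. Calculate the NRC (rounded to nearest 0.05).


Given values:
  a_250 = 0.59, a_500 = 0.19
  a_1000 = 0.21, a_2000 = 0.49
Formula: NRC = (a250 + a500 + a1000 + a2000) / 4
Sum = 0.59 + 0.19 + 0.21 + 0.49 = 1.48
NRC = 1.48 / 4 = 0.37
Rounded to nearest 0.05: 0.35

0.35


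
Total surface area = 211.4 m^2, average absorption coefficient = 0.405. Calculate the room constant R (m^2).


Given values:
  S = 211.4 m^2, alpha = 0.405
Formula: R = S * alpha / (1 - alpha)
Numerator: 211.4 * 0.405 = 85.617
Denominator: 1 - 0.405 = 0.595
R = 85.617 / 0.595 = 143.89

143.89 m^2


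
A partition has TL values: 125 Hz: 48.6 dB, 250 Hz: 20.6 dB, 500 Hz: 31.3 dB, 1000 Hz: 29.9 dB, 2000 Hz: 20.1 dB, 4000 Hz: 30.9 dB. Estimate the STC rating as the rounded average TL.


Given TL values at each frequency:
  125 Hz: 48.6 dB
  250 Hz: 20.6 dB
  500 Hz: 31.3 dB
  1000 Hz: 29.9 dB
  2000 Hz: 20.1 dB
  4000 Hz: 30.9 dB
Formula: STC ~ round(average of TL values)
Sum = 48.6 + 20.6 + 31.3 + 29.9 + 20.1 + 30.9 = 181.4
Average = 181.4 / 6 = 30.23
Rounded: 30

30


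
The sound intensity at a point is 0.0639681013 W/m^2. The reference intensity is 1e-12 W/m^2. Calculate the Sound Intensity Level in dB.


Given values:
  I = 0.0639681013 W/m^2
  I_ref = 1e-12 W/m^2
Formula: SIL = 10 * log10(I / I_ref)
Compute ratio: I / I_ref = 63968101300
Compute log10: log10(63968101300) = 10.805963
Multiply: SIL = 10 * 10.805963 = 108.06

108.06 dB


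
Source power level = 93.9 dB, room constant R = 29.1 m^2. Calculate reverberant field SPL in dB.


Given values:
  Lw = 93.9 dB, R = 29.1 m^2
Formula: SPL = Lw + 10 * log10(4 / R)
Compute 4 / R = 4 / 29.1 = 0.137457
Compute 10 * log10(0.137457) = -8.6183
SPL = 93.9 + (-8.6183) = 85.28

85.28 dB


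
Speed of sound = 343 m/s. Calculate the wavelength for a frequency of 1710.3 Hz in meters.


Given values:
  c = 343 m/s, f = 1710.3 Hz
Formula: lambda = c / f
lambda = 343 / 1710.3
lambda = 0.2005

0.2005 m


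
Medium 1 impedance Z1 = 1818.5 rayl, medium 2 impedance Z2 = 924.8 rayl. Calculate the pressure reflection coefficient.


Given values:
  Z1 = 1818.5 rayl, Z2 = 924.8 rayl
Formula: R = (Z2 - Z1) / (Z2 + Z1)
Numerator: Z2 - Z1 = 924.8 - 1818.5 = -893.7
Denominator: Z2 + Z1 = 924.8 + 1818.5 = 2743.3
R = -893.7 / 2743.3 = -0.3258

-0.3258


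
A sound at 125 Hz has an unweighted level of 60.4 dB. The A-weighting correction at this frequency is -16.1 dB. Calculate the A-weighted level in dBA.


Given values:
  SPL = 60.4 dB
  A-weighting at 125 Hz = -16.1 dB
Formula: L_A = SPL + A_weight
L_A = 60.4 + (-16.1)
L_A = 44.3

44.3 dBA


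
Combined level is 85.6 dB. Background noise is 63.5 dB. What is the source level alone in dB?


Given values:
  L_total = 85.6 dB, L_bg = 63.5 dB
Formula: L_source = 10 * log10(10^(L_total/10) - 10^(L_bg/10))
Convert to linear:
  10^(85.6/10) = 363078054.7701
  10^(63.5/10) = 2238721.1386
Difference: 363078054.7701 - 2238721.1386 = 360839333.6315
L_source = 10 * log10(360839333.6315) = 85.57

85.57 dB


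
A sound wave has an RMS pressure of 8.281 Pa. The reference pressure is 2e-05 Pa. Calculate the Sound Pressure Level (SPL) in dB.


Given values:
  p = 8.281 Pa
  p_ref = 2e-05 Pa
Formula: SPL = 20 * log10(p / p_ref)
Compute ratio: p / p_ref = 8.281 / 2e-05 = 414050
Compute log10: log10(414050) = 5.617053
Multiply: SPL = 20 * 5.617053 = 112.34

112.34 dB


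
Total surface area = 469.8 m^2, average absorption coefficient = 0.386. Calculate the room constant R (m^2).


Given values:
  S = 469.8 m^2, alpha = 0.386
Formula: R = S * alpha / (1 - alpha)
Numerator: 469.8 * 0.386 = 181.3428
Denominator: 1 - 0.386 = 0.614
R = 181.3428 / 0.614 = 295.35

295.35 m^2


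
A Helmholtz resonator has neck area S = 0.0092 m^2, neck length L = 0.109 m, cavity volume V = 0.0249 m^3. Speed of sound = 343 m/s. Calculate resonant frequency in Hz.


Given values:
  S = 0.0092 m^2, L = 0.109 m, V = 0.0249 m^3, c = 343 m/s
Formula: f = (c / (2*pi)) * sqrt(S / (V * L))
Compute V * L = 0.0249 * 0.109 = 0.0027141
Compute S / (V * L) = 0.0092 / 0.0027141 = 3.3897
Compute sqrt(3.3897) = 1.841114
Compute c / (2*pi) = 343 / 6.283185 = 54.590148
f = 54.590148 * 1.841114 = 100.51

100.51 Hz


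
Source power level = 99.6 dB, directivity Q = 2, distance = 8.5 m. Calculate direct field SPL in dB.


Given values:
  Lw = 99.6 dB, Q = 2, r = 8.5 m
Formula: SPL = Lw + 10 * log10(Q / (4 * pi * r^2))
Compute 4 * pi * r^2 = 4 * pi * 8.5^2 = 907.9203
Compute Q / denom = 2 / 907.9203 = 0.00220284
Compute 10 * log10(0.00220284) = -26.5702
SPL = 99.6 + (-26.5702) = 73.03

73.03 dB


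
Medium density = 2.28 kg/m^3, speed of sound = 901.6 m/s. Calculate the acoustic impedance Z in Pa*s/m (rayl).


Given values:
  rho = 2.28 kg/m^3
  c = 901.6 m/s
Formula: Z = rho * c
Z = 2.28 * 901.6
Z = 2055.65

2055.65 rayl


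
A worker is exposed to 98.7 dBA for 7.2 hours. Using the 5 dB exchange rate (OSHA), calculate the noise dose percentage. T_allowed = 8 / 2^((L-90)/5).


Given values:
  L = 98.7 dBA, T = 7.2 hours
Formula: T_allowed = 8 / 2^((L - 90) / 5)
Compute exponent: (98.7 - 90) / 5 = 1.74
Compute 2^(1.74) = 3.340352
T_allowed = 8 / 3.340352 = 2.394957 hours
Dose = (T / T_allowed) * 100
Dose = (7.2 / 2.394957) * 100 = 300.63

300.63 %


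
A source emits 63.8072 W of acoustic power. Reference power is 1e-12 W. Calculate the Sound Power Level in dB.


Given values:
  W = 63.8072 W
  W_ref = 1e-12 W
Formula: SWL = 10 * log10(W / W_ref)
Compute ratio: W / W_ref = 63807200000000
Compute log10: log10(63807200000000) = 13.80487
Multiply: SWL = 10 * 13.80487 = 138.05

138.05 dB


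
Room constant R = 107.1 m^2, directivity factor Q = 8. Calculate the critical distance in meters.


Given values:
  R = 107.1 m^2, Q = 8
Formula: d_c = 0.141 * sqrt(Q * R)
Compute Q * R = 8 * 107.1 = 856.8
Compute sqrt(856.8) = 29.2711
d_c = 0.141 * 29.2711 = 4.127

4.127 m


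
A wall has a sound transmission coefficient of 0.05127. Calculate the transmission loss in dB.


Given values:
  tau = 0.05127
Formula: TL = 10 * log10(1 / tau)
Compute 1 / tau = 1 / 0.05127 = 19.5046
Compute log10(19.5046) = 1.290137
TL = 10 * 1.290137 = 12.9

12.9 dB


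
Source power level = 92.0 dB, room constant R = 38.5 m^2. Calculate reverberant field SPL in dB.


Given values:
  Lw = 92.0 dB, R = 38.5 m^2
Formula: SPL = Lw + 10 * log10(4 / R)
Compute 4 / R = 4 / 38.5 = 0.103896
Compute 10 * log10(0.103896) = -9.834
SPL = 92.0 + (-9.834) = 82.17

82.17 dB


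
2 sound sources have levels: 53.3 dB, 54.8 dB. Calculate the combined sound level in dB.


Formula: L_total = 10 * log10( sum(10^(Li/10)) )
  Source 1: 10^(53.3/10) = 213796.209
  Source 2: 10^(54.8/10) = 301995.172
Sum of linear values = 515791.381
L_total = 10 * log10(515791.381) = 57.12

57.12 dB


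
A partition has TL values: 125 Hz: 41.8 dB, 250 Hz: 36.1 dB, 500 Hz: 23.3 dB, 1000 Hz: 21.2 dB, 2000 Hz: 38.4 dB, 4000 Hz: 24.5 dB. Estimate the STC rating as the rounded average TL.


Given TL values at each frequency:
  125 Hz: 41.8 dB
  250 Hz: 36.1 dB
  500 Hz: 23.3 dB
  1000 Hz: 21.2 dB
  2000 Hz: 38.4 dB
  4000 Hz: 24.5 dB
Formula: STC ~ round(average of TL values)
Sum = 41.8 + 36.1 + 23.3 + 21.2 + 38.4 + 24.5 = 185.3
Average = 185.3 / 6 = 30.88
Rounded: 31

31


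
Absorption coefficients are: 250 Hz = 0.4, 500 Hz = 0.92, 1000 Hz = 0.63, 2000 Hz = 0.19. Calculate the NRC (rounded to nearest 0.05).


Given values:
  a_250 = 0.4, a_500 = 0.92
  a_1000 = 0.63, a_2000 = 0.19
Formula: NRC = (a250 + a500 + a1000 + a2000) / 4
Sum = 0.4 + 0.92 + 0.63 + 0.19 = 2.14
NRC = 2.14 / 4 = 0.535
Rounded to nearest 0.05: 0.55

0.55


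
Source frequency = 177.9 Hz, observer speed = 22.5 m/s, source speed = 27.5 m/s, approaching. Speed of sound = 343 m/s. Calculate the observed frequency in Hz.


Given values:
  f_s = 177.9 Hz, v_o = 22.5 m/s, v_s = 27.5 m/s
  Direction: approaching
Formula: f_o = f_s * (c + v_o) / (c - v_s)
Numerator: c + v_o = 343 + 22.5 = 365.5
Denominator: c - v_s = 343 - 27.5 = 315.5
f_o = 177.9 * 365.5 / 315.5 = 206.09

206.09 Hz


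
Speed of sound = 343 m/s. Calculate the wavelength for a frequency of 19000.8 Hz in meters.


Given values:
  c = 343 m/s, f = 19000.8 Hz
Formula: lambda = c / f
lambda = 343 / 19000.8
lambda = 0.0181

0.0181 m


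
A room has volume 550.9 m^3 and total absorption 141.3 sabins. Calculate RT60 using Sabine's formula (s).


Given values:
  V = 550.9 m^3
  A = 141.3 sabins
Formula: RT60 = 0.161 * V / A
Numerator: 0.161 * 550.9 = 88.6949
RT60 = 88.6949 / 141.3 = 0.628

0.628 s


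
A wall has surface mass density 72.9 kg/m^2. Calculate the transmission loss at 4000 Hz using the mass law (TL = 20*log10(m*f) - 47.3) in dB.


Given values:
  m = 72.9 kg/m^2, f = 4000 Hz
Formula: TL = 20 * log10(m * f) - 47.3
Compute m * f = 72.9 * 4000 = 291600.0
Compute log10(291600.0) = 5.464788
Compute 20 * 5.464788 = 109.2958
TL = 109.2958 - 47.3 = 62.0

62.0 dB


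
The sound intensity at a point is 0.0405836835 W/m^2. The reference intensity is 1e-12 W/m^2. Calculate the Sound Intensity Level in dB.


Given values:
  I = 0.0405836835 W/m^2
  I_ref = 1e-12 W/m^2
Formula: SIL = 10 * log10(I / I_ref)
Compute ratio: I / I_ref = 40583683500
Compute log10: log10(40583683500) = 10.608351
Multiply: SIL = 10 * 10.608351 = 106.08

106.08 dB


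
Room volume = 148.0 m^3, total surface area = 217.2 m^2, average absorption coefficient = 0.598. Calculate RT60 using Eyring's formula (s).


Given values:
  V = 148.0 m^3, S = 217.2 m^2, alpha = 0.598
Formula: RT60 = 0.161 * V / (-S * ln(1 - alpha))
Compute ln(1 - 0.598) = ln(0.402) = -0.911303
Denominator: -217.2 * -0.911303 = 197.935
Numerator: 0.161 * 148.0 = 23.828
RT60 = 23.828 / 197.935 = 0.12

0.12 s


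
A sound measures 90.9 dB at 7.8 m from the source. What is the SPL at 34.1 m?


Given values:
  SPL1 = 90.9 dB, r1 = 7.8 m, r2 = 34.1 m
Formula: SPL2 = SPL1 - 20 * log10(r2 / r1)
Compute ratio: r2 / r1 = 34.1 / 7.8 = 4.3718
Compute log10: log10(4.3718) = 0.64066
Compute drop: 20 * 0.64066 = 12.8132
SPL2 = 90.9 - 12.8132 = 78.09

78.09 dB


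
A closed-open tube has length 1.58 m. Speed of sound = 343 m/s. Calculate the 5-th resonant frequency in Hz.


Given values:
  Tube type: closed-open, L = 1.58 m, c = 343 m/s, n = 5
Formula: f_n = (2n - 1) * c / (4 * L)
Compute 2n - 1 = 2*5 - 1 = 9
Compute 4 * L = 4 * 1.58 = 6.32
f = 9 * 343 / 6.32
f = 488.45

488.45 Hz


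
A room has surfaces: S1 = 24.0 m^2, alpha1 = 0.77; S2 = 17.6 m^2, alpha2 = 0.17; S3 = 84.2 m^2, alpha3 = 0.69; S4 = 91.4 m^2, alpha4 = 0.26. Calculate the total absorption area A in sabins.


Given surfaces:
  Surface 1: 24.0 * 0.77 = 18.48
  Surface 2: 17.6 * 0.17 = 2.992
  Surface 3: 84.2 * 0.69 = 58.098
  Surface 4: 91.4 * 0.26 = 23.764
Formula: A = sum(Si * alpha_i)
A = 18.48 + 2.992 + 58.098 + 23.764
A = 103.33

103.33 sabins


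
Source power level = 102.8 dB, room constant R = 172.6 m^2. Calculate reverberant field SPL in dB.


Given values:
  Lw = 102.8 dB, R = 172.6 m^2
Formula: SPL = Lw + 10 * log10(4 / R)
Compute 4 / R = 4 / 172.6 = 0.023175
Compute 10 * log10(0.023175) = -16.3498
SPL = 102.8 + (-16.3498) = 86.45

86.45 dB


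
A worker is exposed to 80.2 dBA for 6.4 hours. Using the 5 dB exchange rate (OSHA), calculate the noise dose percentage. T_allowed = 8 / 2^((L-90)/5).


Given values:
  L = 80.2 dBA, T = 6.4 hours
Formula: T_allowed = 8 / 2^((L - 90) / 5)
Compute exponent: (80.2 - 90) / 5 = -1.96
Compute 2^(-1.96) = 0.257028
T_allowed = 8 / 0.257028 = 31.125014 hours
Dose = (T / T_allowed) * 100
Dose = (6.4 / 31.125014) * 100 = 20.56

20.56 %


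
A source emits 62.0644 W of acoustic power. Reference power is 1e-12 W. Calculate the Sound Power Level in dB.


Given values:
  W = 62.0644 W
  W_ref = 1e-12 W
Formula: SWL = 10 * log10(W / W_ref)
Compute ratio: W / W_ref = 62064400000000
Compute log10: log10(62064400000000) = 13.792843
Multiply: SWL = 10 * 13.792843 = 137.93

137.93 dB


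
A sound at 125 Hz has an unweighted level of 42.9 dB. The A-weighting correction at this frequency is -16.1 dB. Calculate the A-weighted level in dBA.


Given values:
  SPL = 42.9 dB
  A-weighting at 125 Hz = -16.1 dB
Formula: L_A = SPL + A_weight
L_A = 42.9 + (-16.1)
L_A = 26.8

26.8 dBA


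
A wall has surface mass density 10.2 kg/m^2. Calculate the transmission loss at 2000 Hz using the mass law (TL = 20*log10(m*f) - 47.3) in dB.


Given values:
  m = 10.2 kg/m^2, f = 2000 Hz
Formula: TL = 20 * log10(m * f) - 47.3
Compute m * f = 10.2 * 2000 = 20400.0
Compute log10(20400.0) = 4.30963
Compute 20 * 4.30963 = 86.1926
TL = 86.1926 - 47.3 = 38.89

38.89 dB


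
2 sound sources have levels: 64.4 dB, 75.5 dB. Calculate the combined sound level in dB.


Formula: L_total = 10 * log10( sum(10^(Li/10)) )
  Source 1: 10^(64.4/10) = 2754228.7033
  Source 2: 10^(75.5/10) = 35481338.9234
Sum of linear values = 38235567.6267
L_total = 10 * log10(38235567.6267) = 75.82

75.82 dB


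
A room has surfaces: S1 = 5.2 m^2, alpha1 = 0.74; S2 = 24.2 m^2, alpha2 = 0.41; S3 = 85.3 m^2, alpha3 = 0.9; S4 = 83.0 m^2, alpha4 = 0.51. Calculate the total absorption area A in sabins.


Given surfaces:
  Surface 1: 5.2 * 0.74 = 3.848
  Surface 2: 24.2 * 0.41 = 9.922
  Surface 3: 85.3 * 0.9 = 76.77
  Surface 4: 83.0 * 0.51 = 42.33
Formula: A = sum(Si * alpha_i)
A = 3.848 + 9.922 + 76.77 + 42.33
A = 132.87

132.87 sabins


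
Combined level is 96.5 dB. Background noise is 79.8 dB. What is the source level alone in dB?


Given values:
  L_total = 96.5 dB, L_bg = 79.8 dB
Formula: L_source = 10 * log10(10^(L_total/10) - 10^(L_bg/10))
Convert to linear:
  10^(96.5/10) = 4466835921.5096
  10^(79.8/10) = 95499258.6021
Difference: 4466835921.5096 - 95499258.6021 = 4371336662.9075
L_source = 10 * log10(4371336662.9075) = 96.41

96.41 dB


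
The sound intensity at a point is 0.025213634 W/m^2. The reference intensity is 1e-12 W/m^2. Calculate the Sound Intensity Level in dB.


Given values:
  I = 0.025213634 W/m^2
  I_ref = 1e-12 W/m^2
Formula: SIL = 10 * log10(I / I_ref)
Compute ratio: I / I_ref = 25213634000
Compute log10: log10(25213634000) = 10.401635
Multiply: SIL = 10 * 10.401635 = 104.02

104.02 dB


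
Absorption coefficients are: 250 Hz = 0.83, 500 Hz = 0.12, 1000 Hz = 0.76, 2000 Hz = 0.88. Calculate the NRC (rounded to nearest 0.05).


Given values:
  a_250 = 0.83, a_500 = 0.12
  a_1000 = 0.76, a_2000 = 0.88
Formula: NRC = (a250 + a500 + a1000 + a2000) / 4
Sum = 0.83 + 0.12 + 0.76 + 0.88 = 2.59
NRC = 2.59 / 4 = 0.6475
Rounded to nearest 0.05: 0.65

0.65


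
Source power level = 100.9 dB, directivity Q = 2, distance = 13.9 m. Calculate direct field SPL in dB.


Given values:
  Lw = 100.9 dB, Q = 2, r = 13.9 m
Formula: SPL = Lw + 10 * log10(Q / (4 * pi * r^2))
Compute 4 * pi * r^2 = 4 * pi * 13.9^2 = 2427.9485
Compute Q / denom = 2 / 2427.9485 = 0.00082374
Compute 10 * log10(0.00082374) = -30.8421
SPL = 100.9 + (-30.8421) = 70.06

70.06 dB


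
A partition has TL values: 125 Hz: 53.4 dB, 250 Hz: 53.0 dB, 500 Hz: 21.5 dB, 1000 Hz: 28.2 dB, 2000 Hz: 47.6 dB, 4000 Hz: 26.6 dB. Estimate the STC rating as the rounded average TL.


Given TL values at each frequency:
  125 Hz: 53.4 dB
  250 Hz: 53.0 dB
  500 Hz: 21.5 dB
  1000 Hz: 28.2 dB
  2000 Hz: 47.6 dB
  4000 Hz: 26.6 dB
Formula: STC ~ round(average of TL values)
Sum = 53.4 + 53.0 + 21.5 + 28.2 + 47.6 + 26.6 = 230.3
Average = 230.3 / 6 = 38.38
Rounded: 38

38


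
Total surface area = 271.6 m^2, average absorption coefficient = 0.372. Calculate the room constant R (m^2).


Given values:
  S = 271.6 m^2, alpha = 0.372
Formula: R = S * alpha / (1 - alpha)
Numerator: 271.6 * 0.372 = 101.0352
Denominator: 1 - 0.372 = 0.628
R = 101.0352 / 0.628 = 160.88

160.88 m^2


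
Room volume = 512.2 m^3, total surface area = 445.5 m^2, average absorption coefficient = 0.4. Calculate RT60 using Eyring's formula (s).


Given values:
  V = 512.2 m^3, S = 445.5 m^2, alpha = 0.4
Formula: RT60 = 0.161 * V / (-S * ln(1 - alpha))
Compute ln(1 - 0.4) = ln(0.6) = -0.510826
Denominator: -445.5 * -0.510826 = 227.573
Numerator: 0.161 * 512.2 = 82.4642
RT60 = 82.4642 / 227.573 = 0.362

0.362 s


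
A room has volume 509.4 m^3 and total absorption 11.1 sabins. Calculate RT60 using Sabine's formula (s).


Given values:
  V = 509.4 m^3
  A = 11.1 sabins
Formula: RT60 = 0.161 * V / A
Numerator: 0.161 * 509.4 = 82.0134
RT60 = 82.0134 / 11.1 = 7.389

7.389 s


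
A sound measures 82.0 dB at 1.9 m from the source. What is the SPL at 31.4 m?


Given values:
  SPL1 = 82.0 dB, r1 = 1.9 m, r2 = 31.4 m
Formula: SPL2 = SPL1 - 20 * log10(r2 / r1)
Compute ratio: r2 / r1 = 31.4 / 1.9 = 16.5263
Compute log10: log10(16.5263) = 1.218176
Compute drop: 20 * 1.218176 = 24.3635
SPL2 = 82.0 - 24.3635 = 57.64

57.64 dB


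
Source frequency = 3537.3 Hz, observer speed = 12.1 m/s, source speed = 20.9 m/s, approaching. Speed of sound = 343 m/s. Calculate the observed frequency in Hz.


Given values:
  f_s = 3537.3 Hz, v_o = 12.1 m/s, v_s = 20.9 m/s
  Direction: approaching
Formula: f_o = f_s * (c + v_o) / (c - v_s)
Numerator: c + v_o = 343 + 12.1 = 355.1
Denominator: c - v_s = 343 - 20.9 = 322.1
f_o = 3537.3 * 355.1 / 322.1 = 3899.71

3899.71 Hz


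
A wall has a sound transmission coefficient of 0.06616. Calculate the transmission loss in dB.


Given values:
  tau = 0.06616
Formula: TL = 10 * log10(1 / tau)
Compute 1 / tau = 1 / 0.06616 = 15.1149
Compute log10(15.1149) = 1.179405
TL = 10 * 1.179405 = 11.79

11.79 dB


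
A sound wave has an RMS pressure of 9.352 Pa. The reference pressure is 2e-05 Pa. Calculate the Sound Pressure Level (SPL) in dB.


Given values:
  p = 9.352 Pa
  p_ref = 2e-05 Pa
Formula: SPL = 20 * log10(p / p_ref)
Compute ratio: p / p_ref = 9.352 / 2e-05 = 467600
Compute log10: log10(467600) = 5.669875
Multiply: SPL = 20 * 5.669875 = 113.4

113.4 dB


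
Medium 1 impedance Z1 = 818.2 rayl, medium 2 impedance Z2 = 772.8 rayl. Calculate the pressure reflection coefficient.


Given values:
  Z1 = 818.2 rayl, Z2 = 772.8 rayl
Formula: R = (Z2 - Z1) / (Z2 + Z1)
Numerator: Z2 - Z1 = 772.8 - 818.2 = -45.4
Denominator: Z2 + Z1 = 772.8 + 818.2 = 1591.0
R = -45.4 / 1591.0 = -0.0285

-0.0285


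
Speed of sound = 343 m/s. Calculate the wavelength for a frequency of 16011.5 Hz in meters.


Given values:
  c = 343 m/s, f = 16011.5 Hz
Formula: lambda = c / f
lambda = 343 / 16011.5
lambda = 0.0214

0.0214 m


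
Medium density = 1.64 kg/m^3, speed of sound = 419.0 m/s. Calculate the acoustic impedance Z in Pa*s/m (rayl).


Given values:
  rho = 1.64 kg/m^3
  c = 419.0 m/s
Formula: Z = rho * c
Z = 1.64 * 419.0
Z = 687.16

687.16 rayl


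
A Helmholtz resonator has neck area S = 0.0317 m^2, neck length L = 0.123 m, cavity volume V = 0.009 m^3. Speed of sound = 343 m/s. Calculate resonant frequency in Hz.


Given values:
  S = 0.0317 m^2, L = 0.123 m, V = 0.009 m^3, c = 343 m/s
Formula: f = (c / (2*pi)) * sqrt(S / (V * L))
Compute V * L = 0.009 * 0.123 = 0.001107
Compute S / (V * L) = 0.0317 / 0.001107 = 28.636
Compute sqrt(28.636) = 5.351262
Compute c / (2*pi) = 343 / 6.283185 = 54.590148
f = 54.590148 * 5.351262 = 292.13

292.13 Hz


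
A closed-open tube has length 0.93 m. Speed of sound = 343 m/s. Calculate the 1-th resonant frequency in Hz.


Given values:
  Tube type: closed-open, L = 0.93 m, c = 343 m/s, n = 1
Formula: f_n = (2n - 1) * c / (4 * L)
Compute 2n - 1 = 2*1 - 1 = 1
Compute 4 * L = 4 * 0.93 = 3.72
f = 1 * 343 / 3.72
f = 92.2

92.2 Hz


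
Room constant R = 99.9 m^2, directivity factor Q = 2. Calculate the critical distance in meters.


Given values:
  R = 99.9 m^2, Q = 2
Formula: d_c = 0.141 * sqrt(Q * R)
Compute Q * R = 2 * 99.9 = 199.8
Compute sqrt(199.8) = 14.1351
d_c = 0.141 * 14.1351 = 1.993

1.993 m


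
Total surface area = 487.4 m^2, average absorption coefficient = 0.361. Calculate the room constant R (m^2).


Given values:
  S = 487.4 m^2, alpha = 0.361
Formula: R = S * alpha / (1 - alpha)
Numerator: 487.4 * 0.361 = 175.9514
Denominator: 1 - 0.361 = 0.639
R = 175.9514 / 0.639 = 275.35

275.35 m^2


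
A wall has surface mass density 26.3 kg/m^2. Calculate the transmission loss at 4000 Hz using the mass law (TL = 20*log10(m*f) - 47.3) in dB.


Given values:
  m = 26.3 kg/m^2, f = 4000 Hz
Formula: TL = 20 * log10(m * f) - 47.3
Compute m * f = 26.3 * 4000 = 105200.0
Compute log10(105200.0) = 5.022016
Compute 20 * 5.022016 = 100.4403
TL = 100.4403 - 47.3 = 53.14

53.14 dB


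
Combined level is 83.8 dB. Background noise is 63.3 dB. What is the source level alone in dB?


Given values:
  L_total = 83.8 dB, L_bg = 63.3 dB
Formula: L_source = 10 * log10(10^(L_total/10) - 10^(L_bg/10))
Convert to linear:
  10^(83.8/10) = 239883291.9019
  10^(63.3/10) = 2137962.0895
Difference: 239883291.9019 - 2137962.0895 = 237745329.8124
L_source = 10 * log10(237745329.8124) = 83.76

83.76 dB


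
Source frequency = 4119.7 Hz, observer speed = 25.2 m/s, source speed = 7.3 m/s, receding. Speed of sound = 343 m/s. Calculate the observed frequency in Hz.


Given values:
  f_s = 4119.7 Hz, v_o = 25.2 m/s, v_s = 7.3 m/s
  Direction: receding
Formula: f_o = f_s * (c - v_o) / (c + v_s)
Numerator: c - v_o = 343 - 25.2 = 317.8
Denominator: c + v_s = 343 + 7.3 = 350.3
f_o = 4119.7 * 317.8 / 350.3 = 3737.48

3737.48 Hz


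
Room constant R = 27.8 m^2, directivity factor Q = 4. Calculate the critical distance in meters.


Given values:
  R = 27.8 m^2, Q = 4
Formula: d_c = 0.141 * sqrt(Q * R)
Compute Q * R = 4 * 27.8 = 111.2
Compute sqrt(111.2) = 10.5451
d_c = 0.141 * 10.5451 = 1.487

1.487 m


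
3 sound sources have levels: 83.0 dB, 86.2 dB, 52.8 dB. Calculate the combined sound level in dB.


Formula: L_total = 10 * log10( sum(10^(Li/10)) )
  Source 1: 10^(83.0/10) = 199526231.4969
  Source 2: 10^(86.2/10) = 416869383.4703
  Source 3: 10^(52.8/10) = 190546.0718
Sum of linear values = 616586161.039
L_total = 10 * log10(616586161.039) = 87.9

87.9 dB


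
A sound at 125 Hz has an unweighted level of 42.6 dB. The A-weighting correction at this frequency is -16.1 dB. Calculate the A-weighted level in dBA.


Given values:
  SPL = 42.6 dB
  A-weighting at 125 Hz = -16.1 dB
Formula: L_A = SPL + A_weight
L_A = 42.6 + (-16.1)
L_A = 26.5

26.5 dBA


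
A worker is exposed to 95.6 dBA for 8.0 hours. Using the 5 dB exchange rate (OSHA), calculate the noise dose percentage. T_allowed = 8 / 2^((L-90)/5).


Given values:
  L = 95.6 dBA, T = 8.0 hours
Formula: T_allowed = 8 / 2^((L - 90) / 5)
Compute exponent: (95.6 - 90) / 5 = 1.12
Compute 2^(1.12) = 2.17347
T_allowed = 8 / 2.17347 = 3.68075 hours
Dose = (T / T_allowed) * 100
Dose = (8.0 / 3.68075) * 100 = 217.35

217.35 %


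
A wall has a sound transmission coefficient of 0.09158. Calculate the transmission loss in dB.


Given values:
  tau = 0.09158
Formula: TL = 10 * log10(1 / tau)
Compute 1 / tau = 1 / 0.09158 = 10.9194
Compute log10(10.9194) = 1.038199
TL = 10 * 1.038199 = 10.38

10.38 dB


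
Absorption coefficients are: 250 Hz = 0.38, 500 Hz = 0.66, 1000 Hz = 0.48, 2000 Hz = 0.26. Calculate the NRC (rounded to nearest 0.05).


Given values:
  a_250 = 0.38, a_500 = 0.66
  a_1000 = 0.48, a_2000 = 0.26
Formula: NRC = (a250 + a500 + a1000 + a2000) / 4
Sum = 0.38 + 0.66 + 0.48 + 0.26 = 1.78
NRC = 1.78 / 4 = 0.445
Rounded to nearest 0.05: 0.45

0.45


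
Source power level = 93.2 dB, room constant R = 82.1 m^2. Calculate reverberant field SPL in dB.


Given values:
  Lw = 93.2 dB, R = 82.1 m^2
Formula: SPL = Lw + 10 * log10(4 / R)
Compute 4 / R = 4 / 82.1 = 0.048721
Compute 10 * log10(0.048721) = -13.1228
SPL = 93.2 + (-13.1228) = 80.08

80.08 dB


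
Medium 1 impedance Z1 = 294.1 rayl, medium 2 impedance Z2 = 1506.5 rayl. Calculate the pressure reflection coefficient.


Given values:
  Z1 = 294.1 rayl, Z2 = 1506.5 rayl
Formula: R = (Z2 - Z1) / (Z2 + Z1)
Numerator: Z2 - Z1 = 1506.5 - 294.1 = 1212.4
Denominator: Z2 + Z1 = 1506.5 + 294.1 = 1800.6
R = 1212.4 / 1800.6 = 0.6733

0.6733


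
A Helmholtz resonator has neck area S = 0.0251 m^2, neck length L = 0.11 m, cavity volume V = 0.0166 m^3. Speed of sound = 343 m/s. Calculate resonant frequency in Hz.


Given values:
  S = 0.0251 m^2, L = 0.11 m, V = 0.0166 m^3, c = 343 m/s
Formula: f = (c / (2*pi)) * sqrt(S / (V * L))
Compute V * L = 0.0166 * 0.11 = 0.001826
Compute S / (V * L) = 0.0251 / 0.001826 = 13.7459
Compute sqrt(13.7459) = 3.707546
Compute c / (2*pi) = 343 / 6.283185 = 54.590148
f = 54.590148 * 3.707546 = 202.4

202.4 Hz


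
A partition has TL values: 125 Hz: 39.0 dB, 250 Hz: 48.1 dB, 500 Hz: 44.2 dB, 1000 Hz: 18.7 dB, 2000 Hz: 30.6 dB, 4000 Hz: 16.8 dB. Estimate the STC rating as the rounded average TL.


Given TL values at each frequency:
  125 Hz: 39.0 dB
  250 Hz: 48.1 dB
  500 Hz: 44.2 dB
  1000 Hz: 18.7 dB
  2000 Hz: 30.6 dB
  4000 Hz: 16.8 dB
Formula: STC ~ round(average of TL values)
Sum = 39.0 + 48.1 + 44.2 + 18.7 + 30.6 + 16.8 = 197.4
Average = 197.4 / 6 = 32.9
Rounded: 33

33


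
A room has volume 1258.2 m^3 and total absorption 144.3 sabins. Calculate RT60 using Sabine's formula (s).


Given values:
  V = 1258.2 m^3
  A = 144.3 sabins
Formula: RT60 = 0.161 * V / A
Numerator: 0.161 * 1258.2 = 202.5702
RT60 = 202.5702 / 144.3 = 1.404

1.404 s


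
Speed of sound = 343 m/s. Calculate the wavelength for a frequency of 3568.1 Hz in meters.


Given values:
  c = 343 m/s, f = 3568.1 Hz
Formula: lambda = c / f
lambda = 343 / 3568.1
lambda = 0.0961

0.0961 m


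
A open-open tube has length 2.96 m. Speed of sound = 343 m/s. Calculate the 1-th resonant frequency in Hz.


Given values:
  Tube type: open-open, L = 2.96 m, c = 343 m/s, n = 1
Formula: f_n = n * c / (2 * L)
Compute 2 * L = 2 * 2.96 = 5.92
f = 1 * 343 / 5.92
f = 57.94

57.94 Hz


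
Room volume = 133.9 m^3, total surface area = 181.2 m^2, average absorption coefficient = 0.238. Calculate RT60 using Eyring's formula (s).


Given values:
  V = 133.9 m^3, S = 181.2 m^2, alpha = 0.238
Formula: RT60 = 0.161 * V / (-S * ln(1 - alpha))
Compute ln(1 - 0.238) = ln(0.762) = -0.271809
Denominator: -181.2 * -0.271809 = 49.2518
Numerator: 0.161 * 133.9 = 21.5579
RT60 = 21.5579 / 49.2518 = 0.438

0.438 s


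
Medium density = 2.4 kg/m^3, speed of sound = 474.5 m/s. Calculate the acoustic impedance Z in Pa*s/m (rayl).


Given values:
  rho = 2.4 kg/m^3
  c = 474.5 m/s
Formula: Z = rho * c
Z = 2.4 * 474.5
Z = 1138.8

1138.8 rayl


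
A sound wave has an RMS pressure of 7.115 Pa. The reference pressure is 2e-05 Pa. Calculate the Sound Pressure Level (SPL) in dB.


Given values:
  p = 7.115 Pa
  p_ref = 2e-05 Pa
Formula: SPL = 20 * log10(p / p_ref)
Compute ratio: p / p_ref = 7.115 / 2e-05 = 355750
Compute log10: log10(355750) = 5.551145
Multiply: SPL = 20 * 5.551145 = 111.02

111.02 dB


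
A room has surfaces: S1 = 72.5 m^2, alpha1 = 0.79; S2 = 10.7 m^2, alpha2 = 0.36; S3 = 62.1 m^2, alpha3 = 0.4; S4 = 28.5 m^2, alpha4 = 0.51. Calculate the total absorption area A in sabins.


Given surfaces:
  Surface 1: 72.5 * 0.79 = 57.275
  Surface 2: 10.7 * 0.36 = 3.852
  Surface 3: 62.1 * 0.4 = 24.84
  Surface 4: 28.5 * 0.51 = 14.535
Formula: A = sum(Si * alpha_i)
A = 57.275 + 3.852 + 24.84 + 14.535
A = 100.5

100.5 sabins


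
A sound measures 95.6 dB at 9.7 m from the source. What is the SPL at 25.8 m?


Given values:
  SPL1 = 95.6 dB, r1 = 9.7 m, r2 = 25.8 m
Formula: SPL2 = SPL1 - 20 * log10(r2 / r1)
Compute ratio: r2 / r1 = 25.8 / 9.7 = 2.6598
Compute log10: log10(2.6598) = 0.424849
Compute drop: 20 * 0.424849 = 8.497
SPL2 = 95.6 - 8.497 = 87.1

87.1 dB


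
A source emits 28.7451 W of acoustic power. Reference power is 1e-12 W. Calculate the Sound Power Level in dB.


Given values:
  W = 28.7451 W
  W_ref = 1e-12 W
Formula: SWL = 10 * log10(W / W_ref)
Compute ratio: W / W_ref = 28745100000000
Compute log10: log10(28745100000000) = 13.458564
Multiply: SWL = 10 * 13.458564 = 134.59

134.59 dB


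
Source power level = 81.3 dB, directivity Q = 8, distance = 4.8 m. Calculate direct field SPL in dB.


Given values:
  Lw = 81.3 dB, Q = 8, r = 4.8 m
Formula: SPL = Lw + 10 * log10(Q / (4 * pi * r^2))
Compute 4 * pi * r^2 = 4 * pi * 4.8^2 = 289.5292
Compute Q / denom = 8 / 289.5292 = 0.02763106
Compute 10 * log10(0.02763106) = -15.586
SPL = 81.3 + (-15.586) = 65.71

65.71 dB


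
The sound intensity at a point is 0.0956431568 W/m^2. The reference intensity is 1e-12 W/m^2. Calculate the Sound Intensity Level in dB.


Given values:
  I = 0.0956431568 W/m^2
  I_ref = 1e-12 W/m^2
Formula: SIL = 10 * log10(I / I_ref)
Compute ratio: I / I_ref = 95643156800
Compute log10: log10(95643156800) = 10.980654
Multiply: SIL = 10 * 10.980654 = 109.81

109.81 dB


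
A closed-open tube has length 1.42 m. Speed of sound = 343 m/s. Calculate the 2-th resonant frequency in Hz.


Given values:
  Tube type: closed-open, L = 1.42 m, c = 343 m/s, n = 2
Formula: f_n = (2n - 1) * c / (4 * L)
Compute 2n - 1 = 2*2 - 1 = 3
Compute 4 * L = 4 * 1.42 = 5.68
f = 3 * 343 / 5.68
f = 181.16

181.16 Hz


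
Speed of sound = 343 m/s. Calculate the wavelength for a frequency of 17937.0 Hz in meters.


Given values:
  c = 343 m/s, f = 17937.0 Hz
Formula: lambda = c / f
lambda = 343 / 17937.0
lambda = 0.0191

0.0191 m


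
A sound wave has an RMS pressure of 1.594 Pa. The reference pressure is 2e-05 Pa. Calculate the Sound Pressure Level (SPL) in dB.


Given values:
  p = 1.594 Pa
  p_ref = 2e-05 Pa
Formula: SPL = 20 * log10(p / p_ref)
Compute ratio: p / p_ref = 1.594 / 2e-05 = 79700
Compute log10: log10(79700) = 4.901458
Multiply: SPL = 20 * 4.901458 = 98.03

98.03 dB


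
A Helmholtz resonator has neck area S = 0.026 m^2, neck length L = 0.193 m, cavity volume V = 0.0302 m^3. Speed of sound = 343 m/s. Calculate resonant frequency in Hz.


Given values:
  S = 0.026 m^2, L = 0.193 m, V = 0.0302 m^3, c = 343 m/s
Formula: f = (c / (2*pi)) * sqrt(S / (V * L))
Compute V * L = 0.0302 * 0.193 = 0.0058286
Compute S / (V * L) = 0.026 / 0.0058286 = 4.4608
Compute sqrt(4.4608) = 2.112061
Compute c / (2*pi) = 343 / 6.283185 = 54.590148
f = 54.590148 * 2.112061 = 115.3

115.3 Hz


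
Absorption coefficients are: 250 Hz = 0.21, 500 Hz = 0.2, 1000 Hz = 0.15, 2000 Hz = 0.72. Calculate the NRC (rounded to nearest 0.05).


Given values:
  a_250 = 0.21, a_500 = 0.2
  a_1000 = 0.15, a_2000 = 0.72
Formula: NRC = (a250 + a500 + a1000 + a2000) / 4
Sum = 0.21 + 0.2 + 0.15 + 0.72 = 1.28
NRC = 1.28 / 4 = 0.32
Rounded to nearest 0.05: 0.3

0.3


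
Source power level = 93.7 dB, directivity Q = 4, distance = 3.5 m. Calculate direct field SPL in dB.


Given values:
  Lw = 93.7 dB, Q = 4, r = 3.5 m
Formula: SPL = Lw + 10 * log10(Q / (4 * pi * r^2))
Compute 4 * pi * r^2 = 4 * pi * 3.5^2 = 153.938
Compute Q / denom = 4 / 153.938 = 0.02598449
Compute 10 * log10(0.02598449) = -15.8529
SPL = 93.7 + (-15.8529) = 77.85

77.85 dB


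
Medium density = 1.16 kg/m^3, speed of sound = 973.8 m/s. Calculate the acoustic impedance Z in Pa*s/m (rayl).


Given values:
  rho = 1.16 kg/m^3
  c = 973.8 m/s
Formula: Z = rho * c
Z = 1.16 * 973.8
Z = 1129.61

1129.61 rayl


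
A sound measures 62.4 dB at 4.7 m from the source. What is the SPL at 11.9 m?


Given values:
  SPL1 = 62.4 dB, r1 = 4.7 m, r2 = 11.9 m
Formula: SPL2 = SPL1 - 20 * log10(r2 / r1)
Compute ratio: r2 / r1 = 11.9 / 4.7 = 2.5319
Compute log10: log10(2.5319) = 0.403447
Compute drop: 20 * 0.403447 = 8.0689
SPL2 = 62.4 - 8.0689 = 54.33

54.33 dB


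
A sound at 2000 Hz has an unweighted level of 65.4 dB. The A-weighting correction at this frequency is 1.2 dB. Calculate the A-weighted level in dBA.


Given values:
  SPL = 65.4 dB
  A-weighting at 2000 Hz = 1.2 dB
Formula: L_A = SPL + A_weight
L_A = 65.4 + (1.2)
L_A = 66.6

66.6 dBA


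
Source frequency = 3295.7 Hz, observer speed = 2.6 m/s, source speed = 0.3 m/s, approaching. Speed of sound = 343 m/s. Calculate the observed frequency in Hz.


Given values:
  f_s = 3295.7 Hz, v_o = 2.6 m/s, v_s = 0.3 m/s
  Direction: approaching
Formula: f_o = f_s * (c + v_o) / (c - v_s)
Numerator: c + v_o = 343 + 2.6 = 345.6
Denominator: c - v_s = 343 - 0.3 = 342.7
f_o = 3295.7 * 345.6 / 342.7 = 3323.59

3323.59 Hz


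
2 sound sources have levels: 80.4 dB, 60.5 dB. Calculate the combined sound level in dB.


Formula: L_total = 10 * log10( sum(10^(Li/10)) )
  Source 1: 10^(80.4/10) = 109647819.6143
  Source 2: 10^(60.5/10) = 1122018.4543
Sum of linear values = 110769838.0686
L_total = 10 * log10(110769838.0686) = 80.44

80.44 dB


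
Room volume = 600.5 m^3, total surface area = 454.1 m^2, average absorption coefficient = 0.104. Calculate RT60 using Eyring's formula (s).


Given values:
  V = 600.5 m^3, S = 454.1 m^2, alpha = 0.104
Formula: RT60 = 0.161 * V / (-S * ln(1 - alpha))
Compute ln(1 - 0.104) = ln(0.896) = -0.109815
Denominator: -454.1 * -0.109815 = 49.867
Numerator: 0.161 * 600.5 = 96.6805
RT60 = 96.6805 / 49.867 = 1.939

1.939 s


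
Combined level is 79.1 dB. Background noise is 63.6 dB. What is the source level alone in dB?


Given values:
  L_total = 79.1 dB, L_bg = 63.6 dB
Formula: L_source = 10 * log10(10^(L_total/10) - 10^(L_bg/10))
Convert to linear:
  10^(79.1/10) = 81283051.6164
  10^(63.6/10) = 2290867.6528
Difference: 81283051.6164 - 2290867.6528 = 78992183.9636
L_source = 10 * log10(78992183.9636) = 78.98

78.98 dB


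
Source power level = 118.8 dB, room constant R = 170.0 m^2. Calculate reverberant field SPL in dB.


Given values:
  Lw = 118.8 dB, R = 170.0 m^2
Formula: SPL = Lw + 10 * log10(4 / R)
Compute 4 / R = 4 / 170.0 = 0.023529
Compute 10 * log10(0.023529) = -16.284
SPL = 118.8 + (-16.284) = 102.52

102.52 dB


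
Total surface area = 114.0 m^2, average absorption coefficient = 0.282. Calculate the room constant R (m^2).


Given values:
  S = 114.0 m^2, alpha = 0.282
Formula: R = S * alpha / (1 - alpha)
Numerator: 114.0 * 0.282 = 32.148
Denominator: 1 - 0.282 = 0.718
R = 32.148 / 0.718 = 44.77

44.77 m^2


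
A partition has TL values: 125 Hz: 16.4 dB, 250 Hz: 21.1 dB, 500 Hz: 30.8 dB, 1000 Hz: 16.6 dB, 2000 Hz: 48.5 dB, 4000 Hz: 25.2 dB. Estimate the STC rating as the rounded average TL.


Given TL values at each frequency:
  125 Hz: 16.4 dB
  250 Hz: 21.1 dB
  500 Hz: 30.8 dB
  1000 Hz: 16.6 dB
  2000 Hz: 48.5 dB
  4000 Hz: 25.2 dB
Formula: STC ~ round(average of TL values)
Sum = 16.4 + 21.1 + 30.8 + 16.6 + 48.5 + 25.2 = 158.6
Average = 158.6 / 6 = 26.43
Rounded: 26

26


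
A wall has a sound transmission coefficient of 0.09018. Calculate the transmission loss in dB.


Given values:
  tau = 0.09018
Formula: TL = 10 * log10(1 / tau)
Compute 1 / tau = 1 / 0.09018 = 11.0889
Compute log10(11.0889) = 1.044888
TL = 10 * 1.044888 = 10.45

10.45 dB


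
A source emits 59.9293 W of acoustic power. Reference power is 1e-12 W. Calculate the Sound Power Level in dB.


Given values:
  W = 59.9293 W
  W_ref = 1e-12 W
Formula: SWL = 10 * log10(W / W_ref)
Compute ratio: W / W_ref = 59929300000000
Compute log10: log10(59929300000000) = 13.777639
Multiply: SWL = 10 * 13.777639 = 137.78

137.78 dB


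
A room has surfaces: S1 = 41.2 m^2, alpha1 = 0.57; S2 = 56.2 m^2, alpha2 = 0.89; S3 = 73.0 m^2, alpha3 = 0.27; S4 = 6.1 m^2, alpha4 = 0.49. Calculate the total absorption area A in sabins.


Given surfaces:
  Surface 1: 41.2 * 0.57 = 23.484
  Surface 2: 56.2 * 0.89 = 50.018
  Surface 3: 73.0 * 0.27 = 19.71
  Surface 4: 6.1 * 0.49 = 2.989
Formula: A = sum(Si * alpha_i)
A = 23.484 + 50.018 + 19.71 + 2.989
A = 96.2

96.2 sabins


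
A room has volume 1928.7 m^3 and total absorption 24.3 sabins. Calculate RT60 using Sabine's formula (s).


Given values:
  V = 1928.7 m^3
  A = 24.3 sabins
Formula: RT60 = 0.161 * V / A
Numerator: 0.161 * 1928.7 = 310.5207
RT60 = 310.5207 / 24.3 = 12.779

12.779 s


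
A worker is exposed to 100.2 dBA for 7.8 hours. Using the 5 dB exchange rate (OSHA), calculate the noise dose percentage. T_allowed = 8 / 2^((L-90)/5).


Given values:
  L = 100.2 dBA, T = 7.8 hours
Formula: T_allowed = 8 / 2^((L - 90) / 5)
Compute exponent: (100.2 - 90) / 5 = 2.04
Compute 2^(2.04) = 4.112455
T_allowed = 8 / 4.112455 = 1.94531 hours
Dose = (T / T_allowed) * 100
Dose = (7.8 / 1.94531) * 100 = 400.96

400.96 %


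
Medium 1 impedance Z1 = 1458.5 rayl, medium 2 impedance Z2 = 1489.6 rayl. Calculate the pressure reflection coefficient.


Given values:
  Z1 = 1458.5 rayl, Z2 = 1489.6 rayl
Formula: R = (Z2 - Z1) / (Z2 + Z1)
Numerator: Z2 - Z1 = 1489.6 - 1458.5 = 31.1
Denominator: Z2 + Z1 = 1489.6 + 1458.5 = 2948.1
R = 31.1 / 2948.1 = 0.0105

0.0105


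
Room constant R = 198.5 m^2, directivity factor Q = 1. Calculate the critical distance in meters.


Given values:
  R = 198.5 m^2, Q = 1
Formula: d_c = 0.141 * sqrt(Q * R)
Compute Q * R = 1 * 198.5 = 198.5
Compute sqrt(198.5) = 14.089
d_c = 0.141 * 14.089 = 1.987

1.987 m


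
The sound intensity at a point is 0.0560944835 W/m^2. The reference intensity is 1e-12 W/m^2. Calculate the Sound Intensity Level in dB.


Given values:
  I = 0.0560944835 W/m^2
  I_ref = 1e-12 W/m^2
Formula: SIL = 10 * log10(I / I_ref)
Compute ratio: I / I_ref = 56094483500
Compute log10: log10(56094483500) = 10.74892
Multiply: SIL = 10 * 10.74892 = 107.49

107.49 dB


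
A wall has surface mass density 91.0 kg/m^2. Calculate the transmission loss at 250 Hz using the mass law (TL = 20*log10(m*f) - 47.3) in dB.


Given values:
  m = 91.0 kg/m^2, f = 250 Hz
Formula: TL = 20 * log10(m * f) - 47.3
Compute m * f = 91.0 * 250 = 22750.0
Compute log10(22750.0) = 4.356981
Compute 20 * 4.356981 = 87.1396
TL = 87.1396 - 47.3 = 39.84

39.84 dB


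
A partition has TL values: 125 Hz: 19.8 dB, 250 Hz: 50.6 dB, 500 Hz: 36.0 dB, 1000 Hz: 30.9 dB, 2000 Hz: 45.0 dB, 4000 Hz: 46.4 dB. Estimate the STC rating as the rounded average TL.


Given TL values at each frequency:
  125 Hz: 19.8 dB
  250 Hz: 50.6 dB
  500 Hz: 36.0 dB
  1000 Hz: 30.9 dB
  2000 Hz: 45.0 dB
  4000 Hz: 46.4 dB
Formula: STC ~ round(average of TL values)
Sum = 19.8 + 50.6 + 36.0 + 30.9 + 45.0 + 46.4 = 228.7
Average = 228.7 / 6 = 38.12
Rounded: 38

38
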